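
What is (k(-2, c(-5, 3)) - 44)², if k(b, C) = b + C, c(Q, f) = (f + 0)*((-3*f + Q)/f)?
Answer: 3600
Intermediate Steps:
c(Q, f) = Q - 3*f (c(Q, f) = f*((Q - 3*f)/f) = Q - 3*f)
k(b, C) = C + b
(k(-2, c(-5, 3)) - 44)² = (((-5 - 3*3) - 2) - 44)² = (((-5 - 9) - 2) - 44)² = ((-14 - 2) - 44)² = (-16 - 44)² = (-60)² = 3600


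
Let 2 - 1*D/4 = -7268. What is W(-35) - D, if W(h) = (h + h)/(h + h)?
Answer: -29079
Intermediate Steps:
D = 29080 (D = 8 - 4*(-7268) = 8 + 29072 = 29080)
W(h) = 1 (W(h) = (2*h)/((2*h)) = (2*h)*(1/(2*h)) = 1)
W(-35) - D = 1 - 1*29080 = 1 - 29080 = -29079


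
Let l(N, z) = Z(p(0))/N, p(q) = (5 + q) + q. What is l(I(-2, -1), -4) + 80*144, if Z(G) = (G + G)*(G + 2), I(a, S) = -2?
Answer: 11485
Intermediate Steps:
p(q) = 5 + 2*q
Z(G) = 2*G*(2 + G) (Z(G) = (2*G)*(2 + G) = 2*G*(2 + G))
l(N, z) = 70/N (l(N, z) = (2*(5 + 2*0)*(2 + (5 + 2*0)))/N = (2*(5 + 0)*(2 + (5 + 0)))/N = (2*5*(2 + 5))/N = (2*5*7)/N = 70/N)
l(I(-2, -1), -4) + 80*144 = 70/(-2) + 80*144 = 70*(-½) + 11520 = -35 + 11520 = 11485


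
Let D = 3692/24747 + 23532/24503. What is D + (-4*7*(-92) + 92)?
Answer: 1618483288468/606375741 ≈ 2669.1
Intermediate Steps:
D = 672811480/606375741 (D = 3692*(1/24747) + 23532*(1/24503) = 3692/24747 + 23532/24503 = 672811480/606375741 ≈ 1.1096)
D + (-4*7*(-92) + 92) = 672811480/606375741 + (-4*7*(-92) + 92) = 672811480/606375741 + (-28*(-92) + 92) = 672811480/606375741 + (2576 + 92) = 672811480/606375741 + 2668 = 1618483288468/606375741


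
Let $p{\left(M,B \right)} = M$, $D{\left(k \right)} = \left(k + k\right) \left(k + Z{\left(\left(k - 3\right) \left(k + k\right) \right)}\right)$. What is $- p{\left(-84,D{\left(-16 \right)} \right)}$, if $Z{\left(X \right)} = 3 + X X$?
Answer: $84$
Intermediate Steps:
$Z{\left(X \right)} = 3 + X^{2}$
$D{\left(k \right)} = 2 k \left(3 + k + 4 k^{2} \left(-3 + k\right)^{2}\right)$ ($D{\left(k \right)} = \left(k + k\right) \left(k + \left(3 + \left(\left(k - 3\right) \left(k + k\right)\right)^{2}\right)\right) = 2 k \left(k + \left(3 + \left(\left(-3 + k\right) 2 k\right)^{2}\right)\right) = 2 k \left(k + \left(3 + \left(2 k \left(-3 + k\right)\right)^{2}\right)\right) = 2 k \left(k + \left(3 + 4 k^{2} \left(-3 + k\right)^{2}\right)\right) = 2 k \left(3 + k + 4 k^{2} \left(-3 + k\right)^{2}\right)$)
$- p{\left(-84,D{\left(-16 \right)} \right)} = \left(-1\right) \left(-84\right) = 84$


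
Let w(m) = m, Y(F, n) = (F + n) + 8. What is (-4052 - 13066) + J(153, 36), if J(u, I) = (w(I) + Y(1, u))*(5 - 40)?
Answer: -24048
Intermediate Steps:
Y(F, n) = 8 + F + n
J(u, I) = -315 - 35*I - 35*u (J(u, I) = (I + (8 + 1 + u))*(5 - 40) = (I + (9 + u))*(-35) = (9 + I + u)*(-35) = -315 - 35*I - 35*u)
(-4052 - 13066) + J(153, 36) = (-4052 - 13066) + (-315 - 35*36 - 35*153) = -17118 + (-315 - 1260 - 5355) = -17118 - 6930 = -24048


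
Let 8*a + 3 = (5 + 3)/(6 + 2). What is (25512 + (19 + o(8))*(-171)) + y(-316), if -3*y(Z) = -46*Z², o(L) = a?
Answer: 18641173/12 ≈ 1.5534e+6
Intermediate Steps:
a = -¼ (a = -3/8 + ((5 + 3)/(6 + 2))/8 = -3/8 + (8/8)/8 = -3/8 + (8*(⅛))/8 = -3/8 + (⅛)*1 = -3/8 + ⅛ = -¼ ≈ -0.25000)
o(L) = -¼
y(Z) = 46*Z²/3 (y(Z) = -(-46)*Z²/3 = 46*Z²/3)
(25512 + (19 + o(8))*(-171)) + y(-316) = (25512 + (19 - ¼)*(-171)) + (46/3)*(-316)² = (25512 + (75/4)*(-171)) + (46/3)*99856 = (25512 - 12825/4) + 4593376/3 = 89223/4 + 4593376/3 = 18641173/12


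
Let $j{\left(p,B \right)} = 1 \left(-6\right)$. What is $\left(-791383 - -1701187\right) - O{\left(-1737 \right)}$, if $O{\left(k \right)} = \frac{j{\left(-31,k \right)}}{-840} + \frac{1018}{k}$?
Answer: $\frac{221246277503}{243180} \approx 9.0981 \cdot 10^{5}$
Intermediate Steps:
$j{\left(p,B \right)} = -6$
$O{\left(k \right)} = \frac{1}{140} + \frac{1018}{k}$ ($O{\left(k \right)} = - \frac{6}{-840} + \frac{1018}{k} = \left(-6\right) \left(- \frac{1}{840}\right) + \frac{1018}{k} = \frac{1}{140} + \frac{1018}{k}$)
$\left(-791383 - -1701187\right) - O{\left(-1737 \right)} = \left(-791383 - -1701187\right) - \frac{142520 - 1737}{140 \left(-1737\right)} = \left(-791383 + 1701187\right) - \frac{1}{140} \left(- \frac{1}{1737}\right) 140783 = 909804 - - \frac{140783}{243180} = 909804 + \frac{140783}{243180} = \frac{221246277503}{243180}$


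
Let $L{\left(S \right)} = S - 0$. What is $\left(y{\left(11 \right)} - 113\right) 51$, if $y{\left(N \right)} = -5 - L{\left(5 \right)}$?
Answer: $-6273$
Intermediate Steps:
$L{\left(S \right)} = S$ ($L{\left(S \right)} = S + 0 = S$)
$y{\left(N \right)} = -10$ ($y{\left(N \right)} = -5 - 5 = -10$)
$\left(y{\left(11 \right)} - 113\right) 51 = \left(-10 - 113\right) 51 = \left(-123\right) 51 = -6273$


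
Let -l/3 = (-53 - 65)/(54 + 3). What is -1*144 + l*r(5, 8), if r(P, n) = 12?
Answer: -1320/19 ≈ -69.474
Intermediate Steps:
l = 118/19 (l = -3*(-53 - 65)/(54 + 3) = -(-354)/57 = -3*(-118/57) = 118/19 ≈ 6.2105)
-1*144 + l*r(5, 8) = -1*144 + (118/19)*12 = -144 + 1416/19 = -1320/19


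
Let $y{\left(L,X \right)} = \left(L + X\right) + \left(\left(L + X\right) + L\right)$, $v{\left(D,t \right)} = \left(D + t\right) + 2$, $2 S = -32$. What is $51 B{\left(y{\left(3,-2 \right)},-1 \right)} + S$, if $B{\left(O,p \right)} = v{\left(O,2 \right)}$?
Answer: $443$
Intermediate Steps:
$S = -16$ ($S = \frac{1}{2} \left(-32\right) = -16$)
$v{\left(D,t \right)} = 2 + D + t$
$y{\left(L,X \right)} = 2 X + 3 L$ ($y{\left(L,X \right)} = \left(L + X\right) + \left(X + 2 L\right) = 2 X + 3 L$)
$B{\left(O,p \right)} = 4 + O$ ($B{\left(O,p \right)} = 2 + O + 2 = 4 + O$)
$51 B{\left(y{\left(3,-2 \right)},-1 \right)} + S = 51 \left(4 + \left(2 \left(-2\right) + 3 \cdot 3\right)\right) - 16 = 51 \left(4 + \left(-4 + 9\right)\right) - 16 = 51 \left(4 + 5\right) - 16 = 51 \cdot 9 - 16 = 459 - 16 = 443$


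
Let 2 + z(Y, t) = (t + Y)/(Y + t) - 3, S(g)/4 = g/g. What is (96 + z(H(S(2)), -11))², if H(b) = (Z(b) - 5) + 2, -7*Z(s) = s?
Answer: 8464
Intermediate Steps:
Z(s) = -s/7
S(g) = 4 (S(g) = 4*(g/g) = 4*1 = 4)
H(b) = -3 - b/7 (H(b) = (-b/7 - 5) + 2 = (-5 - b/7) + 2 = -3 - b/7)
z(Y, t) = -4 (z(Y, t) = -2 + ((t + Y)/(Y + t) - 3) = -2 + ((Y + t)/(Y + t) - 3) = -2 + (1 - 3) = -2 - 2 = -4)
(96 + z(H(S(2)), -11))² = (96 - 4)² = 92² = 8464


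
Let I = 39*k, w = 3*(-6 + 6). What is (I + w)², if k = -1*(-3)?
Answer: 13689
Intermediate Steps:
k = 3
w = 0 (w = 3*0 = 0)
I = 117 (I = 39*3 = 117)
(I + w)² = (117 + 0)² = 117² = 13689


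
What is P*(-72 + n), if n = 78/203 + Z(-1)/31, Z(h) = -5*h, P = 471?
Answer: -211791273/6293 ≈ -33655.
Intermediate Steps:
n = 3433/6293 (n = 78/203 - 5*(-1)/31 = 78*(1/203) + 5*(1/31) = 78/203 + 5/31 = 3433/6293 ≈ 0.54553)
P*(-72 + n) = 471*(-72 + 3433/6293) = 471*(-449663/6293) = -211791273/6293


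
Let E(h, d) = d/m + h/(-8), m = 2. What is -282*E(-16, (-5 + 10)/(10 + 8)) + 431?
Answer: -1033/6 ≈ -172.17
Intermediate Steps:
E(h, d) = d/2 - h/8 (E(h, d) = d/2 + h/(-8) = d*(½) + h*(-⅛) = d/2 - h/8)
-282*E(-16, (-5 + 10)/(10 + 8)) + 431 = -282*(((-5 + 10)/(10 + 8))/2 - ⅛*(-16)) + 431 = -282*((5/18)/2 + 2) + 431 = -282*((5*(1/18))/2 + 2) + 431 = -282*((½)*(5/18) + 2) + 431 = -282*(5/36 + 2) + 431 = -282*77/36 + 431 = -3619/6 + 431 = -1033/6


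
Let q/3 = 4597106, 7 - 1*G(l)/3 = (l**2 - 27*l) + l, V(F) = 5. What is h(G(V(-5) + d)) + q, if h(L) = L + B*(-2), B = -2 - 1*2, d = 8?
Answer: 13791854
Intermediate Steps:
B = -4 (B = -2 - 2 = -4)
G(l) = 21 - 3*l**2 + 78*l (G(l) = 21 - 3*((l**2 - 27*l) + l) = 21 - 3*(l**2 - 26*l) = 21 + (-3*l**2 + 78*l) = 21 - 3*l**2 + 78*l)
q = 13791318 (q = 3*4597106 = 13791318)
h(L) = 8 + L (h(L) = L - 4*(-2) = L + 8 = 8 + L)
h(G(V(-5) + d)) + q = (8 + (21 - 3*(5 + 8)**2 + 78*(5 + 8))) + 13791318 = (8 + (21 - 3*13**2 + 78*13)) + 13791318 = (8 + (21 - 3*169 + 1014)) + 13791318 = (8 + (21 - 507 + 1014)) + 13791318 = (8 + 528) + 13791318 = 536 + 13791318 = 13791854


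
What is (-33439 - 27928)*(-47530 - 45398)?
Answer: 5702712576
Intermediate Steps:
(-33439 - 27928)*(-47530 - 45398) = -61367*(-92928) = 5702712576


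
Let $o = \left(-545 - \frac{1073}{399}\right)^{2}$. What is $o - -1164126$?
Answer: $\frac{233084510110}{159201} \approx 1.4641 \cdot 10^{6}$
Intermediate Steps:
$o = \frac{47754486784}{159201}$ ($o = \left(-545 - \frac{1073}{399}\right)^{2} = \left(- \frac{218528}{399}\right)^{2} = \frac{47754486784}{159201} \approx 2.9996 \cdot 10^{5}$)
$o - -1164126 = \frac{47754486784}{159201} - -1164126 = \frac{47754486784}{159201} + 1164126 = \frac{233084510110}{159201}$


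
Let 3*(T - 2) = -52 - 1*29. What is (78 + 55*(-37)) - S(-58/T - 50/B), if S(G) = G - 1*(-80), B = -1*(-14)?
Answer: -356256/175 ≈ -2035.7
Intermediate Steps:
B = 14
T = -25 (T = 2 + (-52 - 1*29)/3 = 2 + (-52 - 29)/3 = 2 + (⅓)*(-81) = 2 - 27 = -25)
S(G) = 80 + G (S(G) = G + 80 = 80 + G)
(78 + 55*(-37)) - S(-58/T - 50/B) = (78 + 55*(-37)) - (80 + (-58/(-25) - 50/14)) = (78 - 2035) - (80 + (-58*(-1/25) - 50*1/14)) = -1957 - (80 + (58/25 - 25/7)) = -1957 - (80 - 219/175) = -1957 - 1*13781/175 = -1957 - 13781/175 = -356256/175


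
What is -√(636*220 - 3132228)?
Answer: -2*I*√748077 ≈ -1729.8*I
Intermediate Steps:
-√(636*220 - 3132228) = -√(139920 - 3132228) = -√(-2992308) = -2*I*√748077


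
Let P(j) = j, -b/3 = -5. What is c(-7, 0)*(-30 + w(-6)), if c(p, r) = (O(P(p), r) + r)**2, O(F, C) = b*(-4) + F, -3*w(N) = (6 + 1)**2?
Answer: -623971/3 ≈ -2.0799e+5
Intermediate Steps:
b = 15 (b = -3*(-5) = 15)
w(N) = -49/3 (w(N) = -(6 + 1)**2/3 = -1/3*7**2 = -1/3*49 = -49/3)
O(F, C) = -60 + F (O(F, C) = 15*(-4) + F = -60 + F)
c(p, r) = (-60 + p + r)**2 (c(p, r) = ((-60 + p) + r)**2 = (-60 + p + r)**2)
c(-7, 0)*(-30 + w(-6)) = (-60 - 7 + 0)**2*(-30 - 49/3) = (-67)**2*(-139/3) = 4489*(-139/3) = -623971/3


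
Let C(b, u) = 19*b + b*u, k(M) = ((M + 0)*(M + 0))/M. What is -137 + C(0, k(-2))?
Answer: -137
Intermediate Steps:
k(M) = M (k(M) = (M*M)/M = M²/M = M)
-137 + C(0, k(-2)) = -137 + 0*(19 - 2) = -137 + 0*17 = -137 + 0 = -137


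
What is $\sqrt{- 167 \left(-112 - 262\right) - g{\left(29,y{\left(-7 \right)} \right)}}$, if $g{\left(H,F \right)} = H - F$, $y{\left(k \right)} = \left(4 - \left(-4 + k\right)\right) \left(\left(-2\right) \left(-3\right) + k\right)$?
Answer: $\sqrt{62414} \approx 249.83$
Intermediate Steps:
$y{\left(k \right)} = \left(6 + k\right) \left(8 - k\right)$ ($y{\left(k \right)} = \left(8 - k\right) \left(6 + k\right) = \left(6 + k\right) \left(8 - k\right)$)
$\sqrt{- 167 \left(-112 - 262\right) - g{\left(29,y{\left(-7 \right)} \right)}} = \sqrt{- 167 \left(-112 - 262\right) - \left(29 - \left(48 - \left(-7\right)^{2} + 2 \left(-7\right)\right)\right)} = \sqrt{\left(-167\right) \left(-374\right) - \left(29 - \left(48 - 49 - 14\right)\right)} = \sqrt{62458 - \left(29 - \left(48 - 49 - 14\right)\right)} = \sqrt{62458 - \left(29 - -15\right)} = \sqrt{62458 - \left(29 + 15\right)} = \sqrt{62458 - 44} = \sqrt{62414}$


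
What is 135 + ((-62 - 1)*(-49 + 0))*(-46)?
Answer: -141867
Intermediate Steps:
135 + ((-62 - 1)*(-49 + 0))*(-46) = 135 - 63*(-49)*(-46) = 135 + 3087*(-46) = 135 - 142002 = -141867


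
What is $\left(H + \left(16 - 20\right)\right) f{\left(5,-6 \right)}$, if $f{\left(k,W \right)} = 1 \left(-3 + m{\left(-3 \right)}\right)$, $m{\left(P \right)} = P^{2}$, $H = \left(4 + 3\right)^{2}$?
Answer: $270$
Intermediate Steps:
$H = 49$ ($H = 7^{2} = 49$)
$f{\left(k,W \right)} = 6$ ($f{\left(k,W \right)} = 1 \left(-3 + \left(-3\right)^{2}\right) = 1 \left(-3 + 9\right) = 1 \cdot 6 = 6$)
$\left(H + \left(16 - 20\right)\right) f{\left(5,-6 \right)} = \left(49 + \left(16 - 20\right)\right) 6 = \left(49 - 4\right) 6 = 45 \cdot 6 = 270$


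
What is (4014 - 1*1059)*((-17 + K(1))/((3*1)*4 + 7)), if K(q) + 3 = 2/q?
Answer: -53190/19 ≈ -2799.5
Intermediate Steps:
K(q) = -3 + 2/q
(4014 - 1*1059)*((-17 + K(1))/((3*1)*4 + 7)) = (4014 - 1*1059)*((-17 + (-3 + 2/1))/((3*1)*4 + 7)) = (4014 - 1059)*((-17 + (-3 + 2*1))/(3*4 + 7)) = 2955*((-17 + (-3 + 2))/(12 + 7)) = 2955*((-17 - 1)/19) = 2955*(-18*1/19) = 2955*(-18/19) = -53190/19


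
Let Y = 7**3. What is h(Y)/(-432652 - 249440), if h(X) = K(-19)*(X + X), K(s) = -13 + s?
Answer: 5488/170523 ≈ 0.032183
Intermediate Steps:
Y = 343
h(X) = -64*X (h(X) = (-13 - 19)*(X + X) = -64*X)
h(Y)/(-432652 - 249440) = (-64*343)/(-432652 - 249440) = -21952/(-682092) = -21952*(-1/682092) = 5488/170523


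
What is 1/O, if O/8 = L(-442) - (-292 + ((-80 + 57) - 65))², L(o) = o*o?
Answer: 1/407712 ≈ 2.4527e-6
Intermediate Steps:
L(o) = o²
O = 407712 (O = 8*((-442)² - (-292 + ((-80 + 57) - 65))²) = 8*(195364 - (-292 + (-23 - 65))²) = 8*(195364 - (-292 - 88)²) = 8*(195364 - 1*(-380)²) = 8*(195364 - 1*144400) = 8*(195364 - 144400) = 8*50964 = 407712)
1/O = 1/407712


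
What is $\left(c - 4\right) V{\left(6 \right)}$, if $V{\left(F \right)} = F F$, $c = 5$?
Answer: $36$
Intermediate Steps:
$V{\left(F \right)} = F^{2}$
$\left(c - 4\right) V{\left(6 \right)} = \left(5 - 4\right) 6^{2} = \left(5 - 4\right) 36 = 1 \cdot 36 = 36$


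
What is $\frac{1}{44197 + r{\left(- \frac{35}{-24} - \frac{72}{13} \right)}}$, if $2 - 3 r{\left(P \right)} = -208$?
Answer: $\frac{1}{44267} \approx 2.259 \cdot 10^{-5}$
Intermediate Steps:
$r{\left(P \right)} = 70$ ($r{\left(P \right)} = \frac{2}{3} - - \frac{208}{3} = \frac{2}{3} + \frac{208}{3} = 70$)
$\frac{1}{44197 + r{\left(- \frac{35}{-24} - \frac{72}{13} \right)}} = \frac{1}{44197 + 70} = \frac{1}{44267}$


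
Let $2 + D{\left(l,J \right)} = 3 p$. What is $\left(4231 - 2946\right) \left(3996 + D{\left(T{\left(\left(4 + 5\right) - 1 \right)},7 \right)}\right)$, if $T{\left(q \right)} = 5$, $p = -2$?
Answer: $5124580$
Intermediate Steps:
$D{\left(l,J \right)} = -8$ ($D{\left(l,J \right)} = -2 + 3 \left(-2\right) = -2 - 6 = -8$)
$\left(4231 - 2946\right) \left(3996 + D{\left(T{\left(\left(4 + 5\right) - 1 \right)},7 \right)}\right) = \left(4231 - 2946\right) \left(3996 - 8\right) = 1285 \cdot 3988 = 5124580$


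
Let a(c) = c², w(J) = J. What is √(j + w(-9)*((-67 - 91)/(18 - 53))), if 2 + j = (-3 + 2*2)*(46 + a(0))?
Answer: √4130/35 ≈ 1.8361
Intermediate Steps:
j = 44 (j = -2 + (-3 + 2*2)*(46 + 0²) = -2 + (-3 + 4)*(46 + 0) = -2 + 1*46 = -2 + 46 = 44)
√(j + w(-9)*((-67 - 91)/(18 - 53))) = √(44 - 9*(-67 - 91)/(18 - 53)) = √(44 - (-1422)/(-35)) = √(44 - (-1422)*(-1)/35) = √(44 - 9*158/35) = √(44 - 1422/35) = √(118/35) = √4130/35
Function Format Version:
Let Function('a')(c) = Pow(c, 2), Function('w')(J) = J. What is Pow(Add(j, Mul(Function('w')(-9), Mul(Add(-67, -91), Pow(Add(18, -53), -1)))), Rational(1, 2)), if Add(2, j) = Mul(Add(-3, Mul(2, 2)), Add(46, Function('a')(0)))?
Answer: Mul(Rational(1, 35), Pow(4130, Rational(1, 2))) ≈ 1.8361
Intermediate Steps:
j = 44 (j = Add(-2, Mul(Add(-3, Mul(2, 2)), Add(46, Pow(0, 2)))) = Add(-2, Mul(Add(-3, 4), Add(46, 0))) = Add(-2, Mul(1, 46)) = Add(-2, 46) = 44)
Pow(Add(j, Mul(Function('w')(-9), Mul(Add(-67, -91), Pow(Add(18, -53), -1)))), Rational(1, 2)) = Pow(Add(44, Mul(-9, Mul(Add(-67, -91), Pow(Add(18, -53), -1)))), Rational(1, 2)) = Pow(Add(44, Mul(-9, Mul(-158, Pow(-35, -1)))), Rational(1, 2)) = Pow(Add(44, Mul(-9, Mul(-158, Rational(-1, 35)))), Rational(1, 2)) = Pow(Add(44, Mul(-9, Rational(158, 35))), Rational(1, 2)) = Pow(Add(44, Rational(-1422, 35)), Rational(1, 2)) = Pow(Rational(118, 35), Rational(1, 2)) = Mul(Rational(1, 35), Pow(4130, Rational(1, 2)))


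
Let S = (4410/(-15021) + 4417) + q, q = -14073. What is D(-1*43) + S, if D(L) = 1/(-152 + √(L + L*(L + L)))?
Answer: -313447222634/32460381 - √3655/19449 ≈ -9656.3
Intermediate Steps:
S = -16116354/1669 (S = (4410/(-15021) + 4417) - 14073 = (4410*(-1/15021) + 4417) - 14073 = (-490/1669 + 4417) - 14073 = 7371483/1669 - 14073 = -16116354/1669 ≈ -9656.3)
D(L) = 1/(-152 + √(L + 2*L²)) (D(L) = 1/(-152 + √(L + L*(2*L))) = 1/(-152 + √(L + 2*L²)))
D(-1*43) + S = 1/(-152 + √((-1*43)*(1 + 2*(-1*43)))) - 16116354/1669 = 1/(-152 + √(-43*(1 + 2*(-43)))) - 16116354/1669 = 1/(-152 + √(-43*(1 - 86))) - 16116354/1669 = 1/(-152 + √(-43*(-85))) - 16116354/1669 = 1/(-152 + √3655) - 16116354/1669 = -16116354/1669 + 1/(-152 + √3655)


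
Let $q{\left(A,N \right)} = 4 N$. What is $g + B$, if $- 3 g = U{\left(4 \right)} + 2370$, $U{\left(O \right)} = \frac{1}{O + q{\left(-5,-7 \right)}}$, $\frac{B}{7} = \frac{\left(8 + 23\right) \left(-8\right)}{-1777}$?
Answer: $- \frac{100948991}{127944} \approx -789.01$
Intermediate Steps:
$B = \frac{1736}{1777}$ ($B = 7 \frac{\left(8 + 23\right) \left(-8\right)}{-1777} = 7 \cdot 31 \left(-8\right) \left(- \frac{1}{1777}\right) = 7 \left(\left(-248\right) \left(- \frac{1}{1777}\right)\right) = 7 \cdot \frac{248}{1777} = \frac{1736}{1777} \approx 0.97693$)
$U{\left(O \right)} = \frac{1}{-28 + O}$ ($U{\left(O \right)} = \frac{1}{O + 4 \left(-7\right)} = \frac{1}{O - 28} = \frac{1}{-28 + O}$)
$g = - \frac{56879}{72}$ ($g = - \frac{\frac{1}{-28 + 4} + 2370}{3} = - \frac{\frac{1}{-24} + 2370}{3} = - \frac{- \frac{1}{24} + 2370}{3} = \left(- \frac{1}{3}\right) \frac{56879}{24} = - \frac{56879}{72} \approx -789.99$)
$g + B = - \frac{56879}{72} + \frac{1736}{1777} = - \frac{100948991}{127944}$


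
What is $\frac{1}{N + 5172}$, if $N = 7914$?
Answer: $\frac{1}{13086} \approx 7.6418 \cdot 10^{-5}$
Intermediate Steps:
$\frac{1}{N + 5172} = \frac{1}{7914 + 5172} = \frac{1}{13086}$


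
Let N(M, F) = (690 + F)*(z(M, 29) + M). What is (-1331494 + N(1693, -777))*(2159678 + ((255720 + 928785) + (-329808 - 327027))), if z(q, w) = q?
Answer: -4369832086448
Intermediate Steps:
N(M, F) = 2*M*(690 + F) (N(M, F) = (690 + F)*(M + M) = (690 + F)*(2*M) = 2*M*(690 + F))
(-1331494 + N(1693, -777))*(2159678 + ((255720 + 928785) + (-329808 - 327027))) = (-1331494 + 2*1693*(690 - 777))*(2159678 + ((255720 + 928785) + (-329808 - 327027))) = (-1331494 + 2*1693*(-87))*(2159678 + (1184505 - 656835)) = (-1331494 - 294582)*(2159678 + 527670) = -1626076*2687348 = -4369832086448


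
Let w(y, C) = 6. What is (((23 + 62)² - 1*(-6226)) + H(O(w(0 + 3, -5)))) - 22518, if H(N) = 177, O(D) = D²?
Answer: -8890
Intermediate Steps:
(((23 + 62)² - 1*(-6226)) + H(O(w(0 + 3, -5)))) - 22518 = (((23 + 62)² - 1*(-6226)) + 177) - 22518 = ((85² + 6226) + 177) - 22518 = ((7225 + 6226) + 177) - 22518 = (13451 + 177) - 22518 = 13628 - 22518 = -8890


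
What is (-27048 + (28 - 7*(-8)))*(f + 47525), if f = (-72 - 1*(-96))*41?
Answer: -1307996676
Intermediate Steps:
f = 984 (f = (-72 + 96)*41 = 24*41 = 984)
(-27048 + (28 - 7*(-8)))*(f + 47525) = (-27048 + (28 - 7*(-8)))*(984 + 47525) = (-27048 + (28 + 56))*48509 = (-27048 + 84)*48509 = -26964*48509 = -1307996676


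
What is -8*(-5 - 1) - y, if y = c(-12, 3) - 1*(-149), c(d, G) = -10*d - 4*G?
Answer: -209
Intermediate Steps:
y = 257 (y = (-10*(-12) - 4*3) - 1*(-149) = (120 - 12) + 149 = 108 + 149 = 257)
-8*(-5 - 1) - y = -8*(-5 - 1) - 1*257 = -8*(-6) - 257 = 48 - 257 = -209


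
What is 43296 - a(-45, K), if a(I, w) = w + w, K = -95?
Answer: 43486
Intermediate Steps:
a(I, w) = 2*w
43296 - a(-45, K) = 43296 - 2*(-95) = 43296 - 1*(-190) = 43296 + 190 = 43486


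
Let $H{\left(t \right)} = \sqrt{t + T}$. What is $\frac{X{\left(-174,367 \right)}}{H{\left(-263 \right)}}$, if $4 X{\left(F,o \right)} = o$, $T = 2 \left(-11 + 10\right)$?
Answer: $- \frac{367 i \sqrt{265}}{1060} \approx - 5.6362 i$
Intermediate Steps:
$T = -2$ ($T = 2 \left(-1\right) = -2$)
$X{\left(F,o \right)} = \frac{o}{4}$
$H{\left(t \right)} = \sqrt{-2 + t}$ ($H{\left(t \right)} = \sqrt{t - 2} = \sqrt{-2 + t}$)
$\frac{X{\left(-174,367 \right)}}{H{\left(-263 \right)}} = \frac{\frac{1}{4} \cdot 367}{\sqrt{-2 - 263}} = \frac{367}{4 \sqrt{-265}} = \frac{367}{4 i \sqrt{265}} = \frac{367 \left(- \frac{i \sqrt{265}}{265}\right)}{4} = - \frac{367 i \sqrt{265}}{1060}$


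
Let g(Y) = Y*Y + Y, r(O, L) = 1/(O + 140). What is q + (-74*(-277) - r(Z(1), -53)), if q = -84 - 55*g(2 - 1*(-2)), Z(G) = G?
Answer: 2723273/141 ≈ 19314.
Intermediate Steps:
r(O, L) = 1/(140 + O)
g(Y) = Y + Y**2 (g(Y) = Y**2 + Y = Y + Y**2)
q = -1184 (q = -84 - 55*(2 - 1*(-2))*(1 + (2 - 1*(-2))) = -84 - 55*(2 + 2)*(1 + (2 + 2)) = -84 - 220*(1 + 4) = -84 - 220*5 = -84 - 55*20 = -84 - 1100 = -1184)
q + (-74*(-277) - r(Z(1), -53)) = -1184 + (-74*(-277) - 1/(140 + 1)) = -1184 + (20498 - 1/141) = -1184 + 2890217/141 = 2723273/141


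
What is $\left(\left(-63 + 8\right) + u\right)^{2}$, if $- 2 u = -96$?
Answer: $49$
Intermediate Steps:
$u = 48$ ($u = \left(- \frac{1}{2}\right) \left(-96\right) = 48$)
$\left(\left(-63 + 8\right) + u\right)^{2} = \left(\left(-63 + 8\right) + 48\right)^{2} = \left(-55 + 48\right)^{2} = \left(-7\right)^{2} = 49$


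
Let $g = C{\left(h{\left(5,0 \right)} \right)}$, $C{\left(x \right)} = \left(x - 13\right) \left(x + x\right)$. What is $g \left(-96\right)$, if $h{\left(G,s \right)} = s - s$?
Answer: $0$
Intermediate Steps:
$h{\left(G,s \right)} = 0$
$C{\left(x \right)} = 2 x \left(-13 + x\right)$ ($C{\left(x \right)} = \left(-13 + x\right) 2 x = 2 x \left(-13 + x\right)$)
$g = 0$ ($g = 2 \cdot 0 \left(-13 + 0\right) = 2 \cdot 0 \left(-13\right) = 0$)
$g \left(-96\right) = 0 \left(-96\right) = 0$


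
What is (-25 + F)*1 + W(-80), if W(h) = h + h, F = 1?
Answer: -184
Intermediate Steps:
W(h) = 2*h
(-25 + F)*1 + W(-80) = (-25 + 1)*1 + 2*(-80) = -24*1 - 160 = -24 - 160 = -184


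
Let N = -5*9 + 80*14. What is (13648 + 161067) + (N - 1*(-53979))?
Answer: 229769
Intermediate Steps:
N = 1075 (N = -45 + 1120 = 1075)
(13648 + 161067) + (N - 1*(-53979)) = (13648 + 161067) + (1075 - 1*(-53979)) = 174715 + (1075 + 53979) = 174715 + 55054 = 229769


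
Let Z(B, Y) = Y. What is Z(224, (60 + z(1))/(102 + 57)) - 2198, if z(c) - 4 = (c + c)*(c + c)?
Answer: -349414/159 ≈ -2197.6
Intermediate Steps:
z(c) = 4 + 4*c² (z(c) = 4 + (c + c)*(c + c) = 4 + (2*c)*(2*c) = 4 + 4*c²)
Z(224, (60 + z(1))/(102 + 57)) - 2198 = (60 + (4 + 4*1²))/(102 + 57) - 2198 = (60 + (4 + 4*1))/159 - 2198 = (60 + (4 + 4))*(1/159) - 2198 = (60 + 8)*(1/159) - 2198 = 68*(1/159) - 2198 = 68/159 - 2198 = -349414/159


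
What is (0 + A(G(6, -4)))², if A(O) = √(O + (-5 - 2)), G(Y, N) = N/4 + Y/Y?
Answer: -7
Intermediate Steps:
G(Y, N) = 1 + N/4 (G(Y, N) = N*(¼) + 1 = N/4 + 1 = 1 + N/4)
A(O) = √(-7 + O) (A(O) = √(O - 7) = √(-7 + O))
(0 + A(G(6, -4)))² = (0 + √(-7 + (1 + (¼)*(-4))))² = (0 + √(-7 + (1 - 1)))² = (0 + √(-7 + 0))² = (0 + √(-7))² = (0 + I*√7)² = (I*√7)² = -7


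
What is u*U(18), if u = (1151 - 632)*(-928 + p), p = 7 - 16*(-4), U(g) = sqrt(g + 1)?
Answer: -444783*sqrt(19) ≈ -1.9388e+6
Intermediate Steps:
U(g) = sqrt(1 + g)
p = 71 (p = 7 + 64 = 71)
u = -444783 (u = (1151 - 632)*(-928 + 71) = 519*(-857) = -444783)
u*U(18) = -444783*sqrt(1 + 18) = -444783*sqrt(19)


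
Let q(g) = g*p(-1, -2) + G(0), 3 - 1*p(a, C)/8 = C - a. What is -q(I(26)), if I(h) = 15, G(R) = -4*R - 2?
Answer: -478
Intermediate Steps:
G(R) = -2 - 4*R
p(a, C) = 24 - 8*C + 8*a (p(a, C) = 24 - 8*(C - a) = 24 + (-8*C + 8*a) = 24 - 8*C + 8*a)
q(g) = -2 + 32*g (q(g) = g*(24 - 8*(-2) + 8*(-1)) + (-2 - 4*0) = g*(24 + 16 - 8) + (-2 + 0) = g*32 - 2 = 32*g - 2 = -2 + 32*g)
-q(I(26)) = -(-2 + 32*15) = -(-2 + 480) = -1*478 = -478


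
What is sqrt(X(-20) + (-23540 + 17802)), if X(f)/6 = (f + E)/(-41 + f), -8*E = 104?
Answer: 2*I*sqrt(5334755)/61 ≈ 75.728*I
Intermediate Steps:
E = -13 (E = -1/8*104 = -13)
X(f) = 6*(-13 + f)/(-41 + f) (X(f) = 6*((f - 13)/(-41 + f)) = 6*((-13 + f)/(-41 + f)) = 6*(-13 + f)/(-41 + f))
sqrt(X(-20) + (-23540 + 17802)) = sqrt(6*(-13 - 20)/(-41 - 20) + (-23540 + 17802)) = sqrt(6*(-33)/(-61) - 5738) = sqrt(6*(-1/61)*(-33) - 5738) = sqrt(198/61 - 5738) = sqrt(-349820/61) = 2*I*sqrt(5334755)/61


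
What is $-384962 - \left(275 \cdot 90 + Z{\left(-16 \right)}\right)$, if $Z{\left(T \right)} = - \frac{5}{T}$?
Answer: $- \frac{6555397}{16} \approx -4.0971 \cdot 10^{5}$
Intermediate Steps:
$-384962 - \left(275 \cdot 90 + Z{\left(-16 \right)}\right) = -384962 - \left(275 \cdot 90 - \frac{5}{-16}\right) = -384962 - \left(24750 - - \frac{5}{16}\right) = -384962 - \left(24750 + \frac{5}{16}\right) = -384962 - \frac{396005}{16} = - \frac{6555397}{16}$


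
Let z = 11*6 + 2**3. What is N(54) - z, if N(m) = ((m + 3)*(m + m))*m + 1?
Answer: 332351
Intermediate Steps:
z = 74 (z = 66 + 8 = 74)
N(m) = 1 + 2*m**2*(3 + m) (N(m) = ((3 + m)*(2*m))*m + 1 = (2*m*(3 + m))*m + 1 = 2*m**2*(3 + m) + 1 = 1 + 2*m**2*(3 + m))
N(54) - z = (1 + 2*54**3 + 6*54**2) - 1*74 = (1 + 2*157464 + 6*2916) - 74 = (1 + 314928 + 17496) - 74 = 332425 - 74 = 332351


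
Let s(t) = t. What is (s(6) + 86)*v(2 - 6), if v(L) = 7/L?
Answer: -161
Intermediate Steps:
(s(6) + 86)*v(2 - 6) = (6 + 86)*(7/(2 - 6)) = 92*(7/(-4)) = 92*(7*(-1/4)) = 92*(-7/4) = -161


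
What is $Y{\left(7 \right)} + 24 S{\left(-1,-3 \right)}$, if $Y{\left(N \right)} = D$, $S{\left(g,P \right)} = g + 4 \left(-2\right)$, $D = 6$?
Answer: $-210$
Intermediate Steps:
$S{\left(g,P \right)} = -8 + g$ ($S{\left(g,P \right)} = g - 8 = -8 + g$)
$Y{\left(N \right)} = 6$
$Y{\left(7 \right)} + 24 S{\left(-1,-3 \right)} = 6 + 24 \left(-8 - 1\right) = 6 + 24 \left(-9\right) = 6 - 216 = -210$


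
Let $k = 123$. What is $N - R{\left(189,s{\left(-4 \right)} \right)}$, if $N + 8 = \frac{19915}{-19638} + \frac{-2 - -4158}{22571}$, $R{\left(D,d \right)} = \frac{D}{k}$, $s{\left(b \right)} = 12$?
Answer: $- \frac{188393798935}{18173221218} \approx -10.367$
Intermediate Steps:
$R{\left(D,d \right)} = \frac{D}{123}$
$N = - \frac{3913880321}{443249298}$ ($N = -8 + \left(\frac{19915}{-19638} + \frac{-2 - -4158}{22571}\right) = -8 + \left(19915 \left(- \frac{1}{19638}\right) + \left(-2 + 4158\right) \frac{1}{22571}\right) = -8 + \left(- \frac{19915}{19638} + 4156 \cdot \frac{1}{22571}\right) = -8 + \left(- \frac{19915}{19638} + \frac{4156}{22571}\right) = -8 - \frac{367885937}{443249298} = - \frac{3913880321}{443249298} \approx -8.83$)
$N - R{\left(189,s{\left(-4 \right)} \right)} = - \frac{3913880321}{443249298} - \frac{1}{123} \cdot 189 = - \frac{3913880321}{443249298} - \frac{63}{41} = - \frac{188393798935}{18173221218}$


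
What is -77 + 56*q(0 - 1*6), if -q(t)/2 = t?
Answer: 595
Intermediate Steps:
q(t) = -2*t
-77 + 56*q(0 - 1*6) = -77 + 56*(-2*(0 - 1*6)) = -77 + 56*(-2*(0 - 6)) = -77 + 56*(-2*(-6)) = -77 + 56*12 = -77 + 672 = 595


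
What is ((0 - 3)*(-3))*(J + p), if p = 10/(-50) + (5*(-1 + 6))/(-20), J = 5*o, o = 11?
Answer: 9639/20 ≈ 481.95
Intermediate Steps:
J = 55 (J = 5*11 = 55)
p = -29/20 (p = 10*(-1/50) + (5*5)*(-1/20) = -1/5 + 25*(-1/20) = -1/5 - 5/4 = -29/20 ≈ -1.4500)
((0 - 3)*(-3))*(J + p) = ((0 - 3)*(-3))*(55 - 29/20) = -3*(-3)*(1071/20) = 9*(1071/20) = 9639/20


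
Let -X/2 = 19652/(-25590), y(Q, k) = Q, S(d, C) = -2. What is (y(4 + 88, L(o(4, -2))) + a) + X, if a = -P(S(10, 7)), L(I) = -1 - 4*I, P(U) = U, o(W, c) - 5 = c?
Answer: 1222382/12795 ≈ 95.536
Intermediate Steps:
o(W, c) = 5 + c
a = 2 (a = -1*(-2) = 2)
X = 19652/12795 (X = -39304/(-25590) = -39304*(-1)/25590 = -2*(-9826/12795) = 19652/12795 ≈ 1.5359)
(y(4 + 88, L(o(4, -2))) + a) + X = ((4 + 88) + 2) + 19652/12795 = (92 + 2) + 19652/12795 = 94 + 19652/12795 = 1222382/12795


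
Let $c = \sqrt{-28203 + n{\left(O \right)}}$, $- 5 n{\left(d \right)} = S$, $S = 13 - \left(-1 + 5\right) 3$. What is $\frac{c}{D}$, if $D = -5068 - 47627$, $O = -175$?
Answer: $- \frac{2 i \sqrt{176270}}{263475} \approx - 0.003187 i$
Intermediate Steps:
$D = -52695$ ($D = -5068 - 47627 = -52695$)
$S = 1$ ($S = 13 - 4 \cdot 3 = 13 - 12 = 1$)
$n{\left(d \right)} = - \frac{1}{5}$ ($n{\left(d \right)} = \left(- \frac{1}{5}\right) 1 = - \frac{1}{5}$)
$c = \frac{2 i \sqrt{176270}}{5}$ ($c = \sqrt{-28203 - \frac{1}{5}} = \sqrt{- \frac{141016}{5}} = \frac{2 i \sqrt{176270}}{5} \approx 167.94 i$)
$\frac{c}{D} = \frac{\frac{2}{5} i \sqrt{176270}}{-52695} = \frac{2 i \sqrt{176270}}{5} \left(- \frac{1}{52695}\right) = - \frac{2 i \sqrt{176270}}{263475}$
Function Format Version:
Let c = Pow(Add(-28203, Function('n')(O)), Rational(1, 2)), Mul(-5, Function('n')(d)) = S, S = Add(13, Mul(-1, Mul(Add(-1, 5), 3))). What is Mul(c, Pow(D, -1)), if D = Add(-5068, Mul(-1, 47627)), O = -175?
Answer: Mul(Rational(-2, 263475), I, Pow(176270, Rational(1, 2))) ≈ Mul(-0.0031870, I)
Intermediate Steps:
D = -52695 (D = Add(-5068, -47627) = -52695)
S = 1 (S = Add(13, Mul(-1, Mul(4, 3))) = Add(13, Mul(-1, 12)) = Add(13, -12) = 1)
Function('n')(d) = Rational(-1, 5) (Function('n')(d) = Mul(Rational(-1, 5), 1) = Rational(-1, 5))
c = Mul(Rational(2, 5), I, Pow(176270, Rational(1, 2))) (c = Pow(Add(-28203, Rational(-1, 5)), Rational(1, 2)) = Pow(Rational(-141016, 5), Rational(1, 2)) = Mul(Rational(2, 5), I, Pow(176270, Rational(1, 2))) ≈ Mul(167.94, I))
Mul(c, Pow(D, -1)) = Mul(Mul(Rational(2, 5), I, Pow(176270, Rational(1, 2))), Pow(-52695, -1)) = Mul(Mul(Rational(2, 5), I, Pow(176270, Rational(1, 2))), Rational(-1, 52695)) = Mul(Rational(-2, 263475), I, Pow(176270, Rational(1, 2)))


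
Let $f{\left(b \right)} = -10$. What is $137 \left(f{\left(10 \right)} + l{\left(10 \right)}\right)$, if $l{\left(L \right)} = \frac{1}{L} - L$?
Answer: $- \frac{27263}{10} \approx -2726.3$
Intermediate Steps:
$137 \left(f{\left(10 \right)} + l{\left(10 \right)}\right) = 137 \left(-10 + \left(\frac{1}{10} - 10\right)\right) = 137 \left(-10 - \frac{99}{10}\right) = 137 \left(- \frac{199}{10}\right) = - \frac{27263}{10}$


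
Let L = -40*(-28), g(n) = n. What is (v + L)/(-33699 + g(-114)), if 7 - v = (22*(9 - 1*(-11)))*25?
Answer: 1097/3757 ≈ 0.29199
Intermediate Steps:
L = 1120
v = -10993 (v = 7 - 22*(9 - 1*(-11))*25 = 7 - 22*(9 + 11)*25 = 7 - 22*20*25 = 7 - 440*25 = 7 - 1*11000 = 7 - 11000 = -10993)
(v + L)/(-33699 + g(-114)) = (-10993 + 1120)/(-33699 - 114) = -9873/(-33813) = -9873*(-1/33813) = 1097/3757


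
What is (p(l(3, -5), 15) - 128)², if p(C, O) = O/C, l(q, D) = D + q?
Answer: 73441/4 ≈ 18360.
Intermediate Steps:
(p(l(3, -5), 15) - 128)² = (15/(-5 + 3) - 128)² = (15/(-2) - 128)² = (15*(-½) - 128)² = (-15/2 - 128)² = (-271/2)² = 73441/4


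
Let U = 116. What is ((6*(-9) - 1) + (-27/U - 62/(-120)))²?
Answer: 2266045609/756900 ≈ 2993.9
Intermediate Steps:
((6*(-9) - 1) + (-27/U - 62/(-120)))² = ((6*(-9) - 1) + (-27/116 - 62/(-120)))² = ((-54 - 1) + (-27*1/116 - 62*(-1/120)))² = (-55 + (-27/116 + 31/60))² = (-55 + 247/870)² = (-47603/870)² = 2266045609/756900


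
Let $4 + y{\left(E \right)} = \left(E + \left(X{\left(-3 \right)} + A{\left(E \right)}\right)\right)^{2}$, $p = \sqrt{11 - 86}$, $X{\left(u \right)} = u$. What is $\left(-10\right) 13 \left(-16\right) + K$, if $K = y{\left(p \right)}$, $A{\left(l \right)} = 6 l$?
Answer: $-1590 - 210 i \sqrt{3} \approx -1590.0 - 363.73 i$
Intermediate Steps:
$p = 5 i \sqrt{3}$ ($p = \sqrt{-75} = 5 i \sqrt{3} \approx 8.6602 i$)
$y{\left(E \right)} = -4 + \left(-3 + 7 E\right)^{2}$ ($y{\left(E \right)} = -4 + \left(E + \left(-3 + 6 E\right)\right)^{2} = -4 + \left(-3 + 7 E\right)^{2}$)
$K = -4 + \left(-3 + 35 i \sqrt{3}\right)^{2}$ ($K = -4 + \left(-3 + 7 \cdot 5 i \sqrt{3}\right)^{2} = -4 + \left(-3 + 35 i \sqrt{3}\right)^{2} \approx -3670.0 - 363.73 i$)
$\left(-10\right) 13 \left(-16\right) + K = \left(-10\right) 13 \left(-16\right) - \left(3670 + 210 i \sqrt{3}\right) = \left(-130\right) \left(-16\right) - \left(3670 + 210 i \sqrt{3}\right) = 2080 - \left(3670 + 210 i \sqrt{3}\right) = -1590 - 210 i \sqrt{3}$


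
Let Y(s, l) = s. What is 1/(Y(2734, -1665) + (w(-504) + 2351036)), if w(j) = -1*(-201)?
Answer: 1/2353971 ≈ 4.2481e-7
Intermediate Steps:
w(j) = 201
1/(Y(2734, -1665) + (w(-504) + 2351036)) = 1/(2734 + (201 + 2351036)) = 1/(2734 + 2351237) = 1/2353971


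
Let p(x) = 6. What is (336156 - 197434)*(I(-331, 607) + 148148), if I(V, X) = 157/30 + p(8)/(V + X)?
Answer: 7090479968306/345 ≈ 2.0552e+10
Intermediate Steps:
I(V, X) = 157/30 + 6/(V + X)
(336156 - 197434)*(I(-331, 607) + 148148) = (336156 - 197434)*((180 + 157*(-331) + 157*607)/(30*(-331 + 607)) + 148148) = 138722*((1/30)*(180 - 51967 + 95299)/276 + 148148) = 138722*((1/30)*(1/276)*43512 + 148148) = 138722*(1813/345 + 148148) = 138722*(51112873/345) = 7090479968306/345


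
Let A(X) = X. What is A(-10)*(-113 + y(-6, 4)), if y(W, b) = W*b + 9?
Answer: 1280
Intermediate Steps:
y(W, b) = 9 + W*b
A(-10)*(-113 + y(-6, 4)) = -10*(-113 + (9 - 6*4)) = -10*(-113 + (9 - 24)) = -10*(-113 - 15) = -10*(-128) = 1280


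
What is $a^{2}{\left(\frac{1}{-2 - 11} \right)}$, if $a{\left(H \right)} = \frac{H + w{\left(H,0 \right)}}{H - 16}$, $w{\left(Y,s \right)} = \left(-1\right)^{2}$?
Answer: $\frac{144}{43681} \approx 0.0032966$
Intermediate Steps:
$w{\left(Y,s \right)} = 1$
$a{\left(H \right)} = \frac{1 + H}{-16 + H}$ ($a{\left(H \right)} = \frac{H + 1}{H - 16} = \frac{1 + H}{-16 + H}$)
$a^{2}{\left(\frac{1}{-2 - 11} \right)} = \left(\frac{1 + \frac{1}{-2 - 11}}{-16 + \frac{1}{-2 - 11}}\right)^{2} = \left(\frac{1 + \frac{1}{-13}}{-16 + \frac{1}{-13}}\right)^{2} = \left(\frac{1 - \frac{1}{13}}{-16 - \frac{1}{13}}\right)^{2} = \left(\frac{1}{- \frac{209}{13}} \cdot \frac{12}{13}\right)^{2} = \left(\left(- \frac{13}{209}\right) \frac{12}{13}\right)^{2} = \left(- \frac{12}{209}\right)^{2} = \frac{144}{43681}$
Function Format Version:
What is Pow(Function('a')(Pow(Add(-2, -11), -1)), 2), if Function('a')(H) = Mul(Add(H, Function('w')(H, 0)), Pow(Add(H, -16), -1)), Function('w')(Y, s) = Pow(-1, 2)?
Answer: Rational(144, 43681) ≈ 0.0032966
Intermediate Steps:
Function('w')(Y, s) = 1
Function('a')(H) = Mul(Pow(Add(-16, H), -1), Add(1, H)) (Function('a')(H) = Mul(Add(H, 1), Pow(Add(H, -16), -1)) = Mul(Add(1, H), Pow(Add(-16, H), -1)) = Mul(Pow(Add(-16, H), -1), Add(1, H)))
Pow(Function('a')(Pow(Add(-2, -11), -1)), 2) = Pow(Mul(Pow(Add(-16, Pow(Add(-2, -11), -1)), -1), Add(1, Pow(Add(-2, -11), -1))), 2) = Pow(Mul(Pow(Add(-16, Pow(-13, -1)), -1), Add(1, Pow(-13, -1))), 2) = Pow(Mul(Pow(Add(-16, Rational(-1, 13)), -1), Add(1, Rational(-1, 13))), 2) = Pow(Mul(Pow(Rational(-209, 13), -1), Rational(12, 13)), 2) = Pow(Mul(Rational(-13, 209), Rational(12, 13)), 2) = Pow(Rational(-12, 209), 2) = Rational(144, 43681)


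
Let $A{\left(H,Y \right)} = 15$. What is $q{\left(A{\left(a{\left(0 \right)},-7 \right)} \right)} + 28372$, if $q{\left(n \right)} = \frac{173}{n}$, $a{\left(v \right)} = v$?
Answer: $\frac{425753}{15} \approx 28384.0$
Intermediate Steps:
$q{\left(A{\left(a{\left(0 \right)},-7 \right)} \right)} + 28372 = \frac{173}{15} + 28372 = \frac{425753}{15}$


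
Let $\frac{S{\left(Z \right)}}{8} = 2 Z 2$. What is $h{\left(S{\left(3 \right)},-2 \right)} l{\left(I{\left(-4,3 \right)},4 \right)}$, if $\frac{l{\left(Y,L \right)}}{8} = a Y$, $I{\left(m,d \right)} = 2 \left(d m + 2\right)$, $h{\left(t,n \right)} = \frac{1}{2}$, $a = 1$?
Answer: $-80$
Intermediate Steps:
$S{\left(Z \right)} = 32 Z$ ($S{\left(Z \right)} = 8 \cdot 2 Z 2 = 8 \cdot 4 Z = 32 Z$)
$h{\left(t,n \right)} = \frac{1}{2}$
$I{\left(m,d \right)} = 4 + 2 d m$ ($I{\left(m,d \right)} = 2 \left(2 + d m\right) = 4 + 2 d m$)
$l{\left(Y,L \right)} = 8 Y$ ($l{\left(Y,L \right)} = 8 \cdot 1 Y = 8 Y$)
$h{\left(S{\left(3 \right)},-2 \right)} l{\left(I{\left(-4,3 \right)},4 \right)} = \frac{8 \left(4 + 2 \cdot 3 \left(-4\right)\right)}{2} = \frac{8 \left(4 - 24\right)}{2} = \frac{8 \left(-20\right)}{2} = \frac{1}{2} \left(-160\right) = -80$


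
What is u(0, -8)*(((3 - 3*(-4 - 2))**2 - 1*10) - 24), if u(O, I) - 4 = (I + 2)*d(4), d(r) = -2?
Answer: 6512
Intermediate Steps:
u(O, I) = -2*I (u(O, I) = 4 + (I + 2)*(-2) = 4 + (2 + I)*(-2) = 4 + (-4 - 2*I) = -2*I)
u(0, -8)*(((3 - 3*(-4 - 2))**2 - 1*10) - 24) = (-2*(-8))*(((3 - 3*(-4 - 2))**2 - 1*10) - 24) = 16*(((3 - 3*(-6))**2 - 10) - 24) = 16*(((3 + 18)**2 - 10) - 24) = 16*((21**2 - 10) - 24) = 16*((441 - 10) - 24) = 16*(431 - 24) = 16*407 = 6512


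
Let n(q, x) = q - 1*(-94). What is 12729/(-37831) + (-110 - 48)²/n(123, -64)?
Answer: 941650891/8209327 ≈ 114.70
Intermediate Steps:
n(q, x) = 94 + q (n(q, x) = q + 94 = 94 + q)
12729/(-37831) + (-110 - 48)²/n(123, -64) = 12729/(-37831) + (-110 - 48)²/(94 + 123) = 12729*(-1/37831) + (-158)²/217 = -12729/37831 + 24964*(1/217) = -12729/37831 + 24964/217 = 941650891/8209327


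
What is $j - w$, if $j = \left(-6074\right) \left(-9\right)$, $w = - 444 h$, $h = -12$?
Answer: $49338$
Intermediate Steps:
$w = 5328$ ($w = \left(-444\right) \left(-12\right) = 5328$)
$j = 54666$
$j - w = 54666 - 5328 = 49338$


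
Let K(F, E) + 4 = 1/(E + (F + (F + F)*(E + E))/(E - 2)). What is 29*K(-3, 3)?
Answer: -4205/36 ≈ -116.81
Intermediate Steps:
K(F, E) = -4 + 1/(E + (F + 4*E*F)/(-2 + E)) (K(F, E) = -4 + 1/(E + (F + (F + F)*(E + E))/(E - 2)) = -4 + 1/(E + (F + (2*F)*(2*E))/(-2 + E)) = -4 + 1/(E + (F + 4*E*F)/(-2 + E)))
29*K(-3, 3) = 29*((-2 - 4*(-3) - 4*3**2 + 9*3 - 16*3*(-3))/(-3 + 3**2 - 2*3 + 4*3*(-3))) = 29*((-2 + 12 - 4*9 + 27 + 144)/(-3 + 9 - 6 - 36)) = 29*((-2 + 12 - 36 + 27 + 144)/(-36)) = 29*(-1/36*145) = 29*(-145/36) = -4205/36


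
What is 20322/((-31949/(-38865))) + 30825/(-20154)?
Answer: 5305645736565/214633382 ≈ 24720.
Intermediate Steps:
20322/((-31949/(-38865))) + 30825/(-20154) = 20322/((-31949*(-1/38865))) + 30825*(-1/20154) = 20322/(31949/38865) - 10275/6718 = 20322*(38865/31949) - 10275/6718 = 789814530/31949 - 10275/6718 = 5305645736565/214633382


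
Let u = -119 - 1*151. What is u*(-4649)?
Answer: 1255230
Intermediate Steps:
u = -270 (u = -119 - 151 = -270)
u*(-4649) = -270*(-4649) = 1255230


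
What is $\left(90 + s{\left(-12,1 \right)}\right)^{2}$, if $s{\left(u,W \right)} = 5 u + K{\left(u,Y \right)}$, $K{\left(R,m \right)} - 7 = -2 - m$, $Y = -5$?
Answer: $1600$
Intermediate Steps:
$K{\left(R,m \right)} = 5 - m$ ($K{\left(R,m \right)} = 7 - \left(2 + m\right) = 5 - m$)
$s{\left(u,W \right)} = 10 + 5 u$ ($s{\left(u,W \right)} = 5 u + \left(5 - -5\right) = 5 u + \left(5 + 5\right) = 5 u + 10 = 10 + 5 u$)
$\left(90 + s{\left(-12,1 \right)}\right)^{2} = \left(90 + \left(10 + 5 \left(-12\right)\right)\right)^{2} = \left(90 + \left(10 - 60\right)\right)^{2} = \left(90 - 50\right)^{2} = 40^{2} = 1600$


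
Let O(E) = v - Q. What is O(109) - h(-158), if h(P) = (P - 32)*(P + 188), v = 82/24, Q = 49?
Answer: 67853/12 ≈ 5654.4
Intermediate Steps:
v = 41/12 (v = 82*(1/24) = 41/12 ≈ 3.4167)
O(E) = -547/12 (O(E) = 41/12 - 1*49 = 41/12 - 49 = -547/12)
h(P) = (-32 + P)*(188 + P)
O(109) - h(-158) = -547/12 - (-6016 + (-158)² + 156*(-158)) = -547/12 - (-6016 + 24964 - 24648) = -547/12 - 1*(-5700) = -547/12 + 5700 = 67853/12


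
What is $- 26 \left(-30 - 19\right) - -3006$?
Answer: $4280$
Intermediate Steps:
$- 26 \left(-30 - 19\right) - -3006 = \left(-26\right) \left(-49\right) + 3006 = 1274 + 3006 = 4280$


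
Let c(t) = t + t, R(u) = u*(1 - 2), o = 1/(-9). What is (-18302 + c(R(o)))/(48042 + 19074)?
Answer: -41179/151011 ≈ -0.27269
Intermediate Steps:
o = -⅑ ≈ -0.11111
R(u) = -u (R(u) = u*(-1) = -u)
c(t) = 2*t
(-18302 + c(R(o)))/(48042 + 19074) = (-18302 + 2*(-1*(-⅑)))/(48042 + 19074) = (-18302 + 2*(⅑))/67116 = (-18302 + 2/9)*(1/67116) = -164716/9*1/67116 = -41179/151011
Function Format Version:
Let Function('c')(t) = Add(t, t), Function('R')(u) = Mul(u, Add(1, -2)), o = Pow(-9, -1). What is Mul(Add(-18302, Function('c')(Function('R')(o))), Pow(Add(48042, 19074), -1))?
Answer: Rational(-41179, 151011) ≈ -0.27269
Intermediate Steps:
o = Rational(-1, 9) ≈ -0.11111
Function('R')(u) = Mul(-1, u) (Function('R')(u) = Mul(u, -1) = Mul(-1, u))
Function('c')(t) = Mul(2, t)
Mul(Add(-18302, Function('c')(Function('R')(o))), Pow(Add(48042, 19074), -1)) = Mul(Add(-18302, Mul(2, Mul(-1, Rational(-1, 9)))), Pow(Add(48042, 19074), -1)) = Mul(Add(-18302, Mul(2, Rational(1, 9))), Pow(67116, -1)) = Mul(Add(-18302, Rational(2, 9)), Rational(1, 67116)) = Mul(Rational(-164716, 9), Rational(1, 67116)) = Rational(-41179, 151011)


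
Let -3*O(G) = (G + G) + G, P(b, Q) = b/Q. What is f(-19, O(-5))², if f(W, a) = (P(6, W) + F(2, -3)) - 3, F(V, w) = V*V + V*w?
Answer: 10201/361 ≈ 28.258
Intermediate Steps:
F(V, w) = V² + V*w
O(G) = -G (O(G) = -((G + G) + G)/3 = -(2*G + G)/3 = -G)
f(W, a) = -5 + 6/W (f(W, a) = (6/W + 2*(2 - 3)) - 3 = (6/W + 2*(-1)) - 3 = (6/W - 2) - 3 = (-2 + 6/W) - 3 = -5 + 6/W)
f(-19, O(-5))² = (-5 + 6/(-19))² = (-5 + 6*(-1/19))² = (-5 - 6/19)² = (-101/19)² = 10201/361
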